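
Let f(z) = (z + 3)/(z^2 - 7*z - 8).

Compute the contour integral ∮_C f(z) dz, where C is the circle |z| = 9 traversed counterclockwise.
2*I*pi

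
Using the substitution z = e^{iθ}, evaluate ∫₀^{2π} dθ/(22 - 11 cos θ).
Call the integral J. The integrand is 2π-periodic and we integrate over a full period, so shifting θ does not change the value (θ → θ + π flips the sign of the trig term). Hence
  J = ∫₀^{2π} dθ/(22 + 11 cos θ).
Put z = e^{iθ}: then cos θ = (z + 1/z)/2, dθ = dz/(iz), and z runs once counterclockwise around |z| = 1:
  J = ∮_{|z|=1} 1/(22 + 11*(z + 1/z)/2) · dz/(iz) = (2/i) ∮_{|z|=1} dz/(11*z^2 + 44*z + 11).
The roots of 11*z^2 + 44*z + 11 are z = (-22 ± sqrt(22^2 - 11^2))/11, with sqrt(363) = 11*sqrt(3); their product is 1, so only z₊ = -2 + sqrt(3) lies inside the unit circle (z₋ = -2 - sqrt(3) lies outside).
z₊ is a simple zero of q(z) = 11*z^2 + 44*z + 11, so Res(1/q, z₊) = 1/q'(z₊) with q'(z) = 22*z + 44; and q'(z₊) = 11*(z₊ - z₋) = 22*sqrt(3).
Therefore J = (2/i) · 2πi · 1/(22*sqrt(3)) = 2*pi/(11*sqrt(3)) = 2*sqrt(3)*pi/33

Final answer: 2*sqrt(3)*pi/33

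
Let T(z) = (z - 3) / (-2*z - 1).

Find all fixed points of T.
T(z) = z means z - 3 = z*(-2*z - 1), i.e.
  -2*z^2 - 2*z + 3 = 0.
Discriminant: (-2)^2 - 4*(-2)*(3) = 28, so the roots are real.
  z = (2 ± sqrt(28))/(2*(-2))
Fixed points: {-sqrt(7)/2 - 1/2, -1/2 + sqrt(7)/2}

Final answer: {-sqrt(7)/2 - 1/2, -1/2 + sqrt(7)/2}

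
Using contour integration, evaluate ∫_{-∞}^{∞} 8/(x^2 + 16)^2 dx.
Let f(z) = 8/(z^2 + 16)^2. The denominator has no real zeros and deg Q - deg P = 4 ≥ 2, so the integral of f over the upper semicircle |z| = R tends to 0 as R → ∞. Closing the contour in the upper half-plane,
  ∫_{-∞}^{∞} f(x) dx = 2πi · Σ Res(f, z_k)  over the poles with Im z_k > 0.

Zeros of the denominator: z^2 + 16 = 0 gives z = ±4*I.
Upper half-plane: z = 4*I (a pole of order 2).

Write f(z) = g(z)/(z - 4*I)^2 with g(z) = 8/(z + 4*I)^2. For a double pole, Res(f, z₀) = g'(z₀):
  g'(z) = -16/(z + 4*I)^3
  Res(f, 4*I) = g'(4*I) = -I/32

∫_{-∞}^{∞} f(x) dx = 2πi · (-I/32) = pi/16

Final answer: pi/16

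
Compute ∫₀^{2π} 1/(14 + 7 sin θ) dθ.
Call the integral J. The integrand is 2π-periodic and we integrate over a full period, so shifting θ does not change the value (θ → θ + π/2 turns sin θ into cos θ). Hence
  J = ∫₀^{2π} dθ/(14 + 7 cos θ).
Put z = e^{iθ}: then cos θ = (z + 1/z)/2, dθ = dz/(iz), and z runs once counterclockwise around |z| = 1:
  J = ∮_{|z|=1} 1/(14 + 7*(z + 1/z)/2) · dz/(iz) = (2/i) ∮_{|z|=1} dz/(7*z^2 + 28*z + 7).
The roots of 7*z^2 + 28*z + 7 are z = (-14 ± sqrt(14^2 - 7^2))/7, with sqrt(147) = 7*sqrt(3); their product is 1, so only z₊ = -2 + sqrt(3) lies inside the unit circle (z₋ = -2 - sqrt(3) lies outside).
z₊ is a simple zero of q(z) = 7*z^2 + 28*z + 7, so Res(1/q, z₊) = 1/q'(z₊) with q'(z) = 14*z + 28; and q'(z₊) = 7*(z₊ - z₋) = 14*sqrt(3).
Therefore J = (2/i) · 2πi · 1/(14*sqrt(3)) = 2*pi/(7*sqrt(3)) = 2*sqrt(3)*pi/21

Final answer: 2*sqrt(3)*pi/21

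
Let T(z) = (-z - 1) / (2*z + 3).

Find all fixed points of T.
T(z) = z means -z - 1 = z*(2*z + 3), i.e.
  2*z^2 + 4*z + 1 = 0.
Discriminant: (4)^2 - 4*(2)*(1) = 8, so the roots are real.
  z = (-4 ± sqrt(8))/(2*(2))
Fixed points: {-1 - sqrt(2)/2, -1 + sqrt(2)/2}

Final answer: {-1 - sqrt(2)/2, -1 + sqrt(2)/2}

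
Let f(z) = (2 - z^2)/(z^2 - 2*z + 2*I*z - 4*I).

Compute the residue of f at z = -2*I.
Write f(z) = P(z)/Q(z) with P(z) = 2 - z^2 and Q(z) = z^2 - 2*z + 2*I*z - 4*I.
The denominator factors as Q(z) = (z - 2)*(z + 2*I), so z = -2*I is a simple zero of Q and P is analytic there; z = -2*I is therefore a simple pole and
  Res(f, z₀) = P(z₀)/Q'(z₀).

Q'(z) = 2*z - 2 + 2*I, so Q'(-2*I) = -2 - 2*I.
P(-2*I) = 6.

Res(f, -2*I) = (6)/(-2 - 2*I) = -3/2 + 3*I/2

Final answer: -3/2 + 3*I/2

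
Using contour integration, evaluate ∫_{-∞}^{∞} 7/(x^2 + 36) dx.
Let f(z) = 7/(z^2 + 36). The denominator has no real zeros and deg Q - deg P = 2 ≥ 2, so the integral of f over the upper semicircle |z| = R tends to 0 as R → ∞. Closing the contour in the upper half-plane,
  ∫_{-∞}^{∞} f(x) dx = 2πi · Σ Res(f, z_k)  over the poles with Im z_k > 0.

Zeros of the denominator: z^2 + 36 = 0 gives z = ±6*I.
Upper half-plane: z = 6*I (simple).

Each pole is a simple zero of Q(z) = z^2 + 36, so Res(f, z₀) = P(z₀)/Q'(z₀) with P(z) = 7, Q'(z) = 2*z:
  Res(f, 6*I) = (7)/(12*I) = -7*I/12

∫_{-∞}^{∞} f(x) dx = 2πi · (-7*I/12) = 7*pi/6

Final answer: 7*pi/6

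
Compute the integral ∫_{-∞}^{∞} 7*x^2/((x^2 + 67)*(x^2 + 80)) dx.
Let f(z) = 7*z^2/((z^2 + 67)*(z^2 + 80)). The denominator has no real zeros and deg Q - deg P = 2 ≥ 2, so the integral of f over the upper semicircle |z| = R tends to 0 as R → ∞. Closing the contour in the upper half-plane,
  ∫_{-∞}^{∞} f(x) dx = 2πi · Σ Res(f, z_k)  over the poles with Im z_k > 0.

Zeros of the denominator: z^2 + 67 = 0 gives z = ±sqrt(67)*I; z^2 + 80 = 0 gives z = ±4*sqrt(5)*I.
Upper half-plane: z = 4*sqrt(5)*I, z = sqrt(67)*I (simple).

Each pole is a simple zero of Q(z) = z^4 + 147*z^2 + 5360, so Res(f, z₀) = P(z₀)/Q'(z₀) with P(z) = 7*z^2, Q'(z) = 4*z^3 + 294*z:
  Res(f, 4*sqrt(5)*I) = (-560)/(-104*sqrt(5)*I) = -14*sqrt(5)*I/13
  Res(f, sqrt(67)*I) = (-469)/(26*sqrt(67)*I) = 7*sqrt(67)*I/26

Sum of residues: 7*I*(-4*sqrt(5) + sqrt(67))/26
∫_{-∞}^{∞} f(x) dx = 2πi · (7*I*(-4*sqrt(5) + sqrt(67))/26) = 7*pi*(-sqrt(67) + 4*sqrt(5))/13

Final answer: 7*pi*(-sqrt(67) + 4*sqrt(5))/13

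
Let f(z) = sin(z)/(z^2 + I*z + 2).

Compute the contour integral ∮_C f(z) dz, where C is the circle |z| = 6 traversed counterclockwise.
By the residue theorem, ∮_C f(z) dz = 2πi · (sum of the residues of f at the poles inside |z| = 6).

The denominator factors as (z + 2*I)*(z - I), so the singularities of f are simple poles at z = -2*I, z = I.
  |-2*I|² = 4 < 36 = 6², so this pole is inside the contour.
  |I|² = 1 < 36 = 6², so this pole is inside the contour.

With P(z) = sin(z) and Q(z) = z^2 + I*z + 2, each pole is simple, so Res(f, z₀) = P(z₀)/Q'(z₀) with Q'(z) = 2*z + I.
  Res(f, -2*I) = P(-2*I)/Q'(-2*I) = (-I*sinh(2))/(-3*I) = sinh(2)/3
  Res(f, I) = P(I)/Q'(I) = (I*sinh(1))/(3*I) = sinh(1)/3

Sum of residues inside C: sinh(1)/3 + sinh(2)/3
∮_C f(z) dz = 2πi · (sinh(1)/3 + sinh(2)/3) = 2*I*pi*sinh(1)/3 + 2*I*pi*sinh(2)/3

Final answer: 2*I*pi*sinh(1)/3 + 2*I*pi*sinh(2)/3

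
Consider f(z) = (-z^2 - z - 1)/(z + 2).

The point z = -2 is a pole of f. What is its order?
1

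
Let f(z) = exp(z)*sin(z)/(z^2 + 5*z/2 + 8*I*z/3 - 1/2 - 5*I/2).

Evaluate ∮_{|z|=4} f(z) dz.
By the residue theorem, ∮_C f(z) dz = 2πi · (sum of the residues of f at the poles inside |z| = 4).

The denominator factors as (z + 3 + 3*I)*(z - 1/2 - I/3), so the singularities of f are simple poles at z = -3 - 3*I, z = 1/2 + I/3.
  |-3 - 3*I|² = 18 > 16 = 4², so this pole is outside the contour.
  |1/2 + I/3|² = 13/36 < 16 = 4², so this pole is inside the contour.

With P(z) = exp(z)*sin(z) and Q(z) = z^2 + 5*z/2 + 8*I*z/3 - 1/2 - 5*I/2, each pole is simple, so Res(f, z₀) = P(z₀)/Q'(z₀) with Q'(z) = 2*z + 5/2 + 8*I/3.
  Res(f, 1/2 + I/3) = P(1/2 + I/3)/Q'(1/2 + I/3) = (exp(1/2 + I/3)*sin(1/2 + I/3))/(7/2 + 10*I/3) = (126/841 - 120*I/841)*exp(1/2 + I/3)*sin(1/2 + I/3)

∮_C f(z) dz = 2πi · ((126/841 - 120*I/841)*exp(1/2 + I/3)*sin(1/2 + I/3)) = pi*(240/841 + 252*I/841)*exp(1/2 + I/3)*sin(1/2 + I/3)

Final answer: pi*(240/841 + 252*I/841)*exp(1/2 + I/3)*sin(1/2 + I/3)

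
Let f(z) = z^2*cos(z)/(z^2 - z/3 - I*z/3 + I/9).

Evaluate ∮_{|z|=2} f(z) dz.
By the residue theorem, ∮_C f(z) dz = 2πi · (sum of the residues of f at the poles inside |z| = 2).

The denominator factors as (z - I/3)*(z - 1/3), so the singularities of f are simple poles at z = I/3, z = 1/3.
  |I/3|² = 1/9 < 4 = 2², so this pole is inside the contour.
  |1/3|² = 1/9 < 4 = 2², so this pole is inside the contour.

With P(z) = z^2*cos(z) and Q(z) = z^2 - z/3 - I*z/3 + I/9, each pole is simple, so Res(f, z₀) = P(z₀)/Q'(z₀) with Q'(z) = 2*z - 1/3 - I/3.
  Res(f, I/3) = P(I/3)/Q'(I/3) = (-cosh(1/3)/9)/(-1/3 + I/3) = (1/6 + I/6)*cosh(1/3)
  Res(f, 1/3) = P(1/3)/Q'(1/3) = (cos(1/3)/9)/(1/3 - I/3) = (1/6 + I/6)*cos(1/3)

Sum of residues inside C: (1/6 + I/6)*cos(1/3) + (1/6 + I/6)*cosh(1/3)
∮_C f(z) dz = 2πi · ((1/6 + I/6)*cos(1/3) + (1/6 + I/6)*cosh(1/3)) = pi*(-1/3 + I/3)*cos(1/3) + pi*(-1/3 + I/3)*cosh(1/3)

Final answer: pi*(-1/3 + I/3)*cos(1/3) + pi*(-1/3 + I/3)*cosh(1/3)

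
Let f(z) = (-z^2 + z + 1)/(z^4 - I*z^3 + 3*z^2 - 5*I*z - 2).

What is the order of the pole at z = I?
Factor the denominator:
  z^4 - I*z^3 + 3*z^2 - 5*I*z - 2 = (z - I)^3*(z + 2*I)

The numerator P(z) = -z^2 + z + 1 has P(I) = 2 + I ≠ 0, so no factor of (z - I) cancels.
Near z = I we can therefore write f(z) = g(z)/(z - I)^3 with g analytic at I and g(I) ≠ 0 (g is the numerator divided by the remaining denominator factors).

Hence z = I is a pole of order 3.

Final answer: 3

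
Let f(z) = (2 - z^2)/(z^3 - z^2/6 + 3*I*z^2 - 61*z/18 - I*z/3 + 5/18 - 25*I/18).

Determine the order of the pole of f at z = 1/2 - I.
Factor the denominator:
  z^3 - z^2/6 + 3*I*z^2 - 61*z/18 - I*z/3 + 5/18 - 25*I/18 = (z - 1/2 + I)*(z + 2/3 + I)*(z - 1/3 + I)

The numerator P(z) = 2 - z^2 has P(1/2 - I) = 11/4 + I ≠ 0, so no factor of (z - 1/2 + I) cancels.
Near z = 1/2 - I we can therefore write f(z) = g(z)/(z - 1/2 + I) with g analytic at 1/2 - I and g(1/2 - I) ≠ 0 (g is the numerator divided by the remaining denominator factors).

Hence z = 1/2 - I is a pole of order 1.

Final answer: 1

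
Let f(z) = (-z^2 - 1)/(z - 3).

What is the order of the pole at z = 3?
Factor the denominator:
  z - 3 = (z - 3)

The numerator P(z) = -z^2 - 1 has P(3) = -10 ≠ 0, so no factor of (z - 3) cancels.
Near z = 3 we can therefore write f(z) = g(z)/(z - 3) with g analytic at 3 and g(3) ≠ 0 (g is just the numerator).

Hence z = 3 is a pole of order 1.

Final answer: 1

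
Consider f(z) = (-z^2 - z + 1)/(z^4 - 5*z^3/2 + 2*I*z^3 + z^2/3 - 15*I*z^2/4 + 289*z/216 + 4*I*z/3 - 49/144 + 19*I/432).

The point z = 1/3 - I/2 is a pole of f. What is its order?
Factor the denominator:
  z^4 - 5*z^3/2 + 2*I*z^3 + z^2/3 - 15*I*z^2/4 + 289*z/216 + 4*I*z/3 - 49/144 + 19*I/432 = (z - 1/3 + I/2)^3*(z - 3/2 + I/2)

The numerator P(z) = -z^2 - z + 1 has P(1/3 - I/2) = 29/36 + 5*I/6 ≠ 0, so no factor of (z - 1/3 + I/2) cancels.
Near z = 1/3 - I/2 we can therefore write f(z) = g(z)/(z - 1/3 + I/2)^3 with g analytic at 1/3 - I/2 and g(1/3 - I/2) ≠ 0 (g is the numerator divided by the remaining denominator factors).

Hence z = 1/3 - I/2 is a pole of order 3.

Final answer: 3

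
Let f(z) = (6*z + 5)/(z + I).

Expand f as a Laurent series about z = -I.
Put w = z - (-I), i.e. z = w - I. The denominator is w, so it suffices to rewrite the numerator in powers of w.

P(z) = 6*z + 5
P(w - I) = 5 - 6*I + 6*w

Dividing each term by w:
  f = (5 - 6*I)/w + 6

Substituting back w = z + I:
  f(z) = (5 - 6*I)/(z + I) + 6

The series is finite because the numerator is a polynomial; the negative powers form the principal part, and the coefficient of 1/(z + I) gives Res(f, -I) = 5 - 6*I.

Final answer: (5 - 6*I)/(z + I) + 6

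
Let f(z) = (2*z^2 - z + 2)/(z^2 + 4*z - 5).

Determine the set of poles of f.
The singularities of f are the zeros of the denominator. Factoring,
  z^2 + 4*z - 5 = (z - 1)*(z + 5)
so the candidates are z = 1, z = -5.

Check the numerator P(z) = 2*z^2 - z + 2 at each one:
  P(1) = 3 ≠ 0, so z = 1 is a (simple) pole.
  P(-5) = 57 ≠ 0, so z = -5 is a (simple) pole.

Poles of f: {-5, 1}

Final answer: {-5, 1}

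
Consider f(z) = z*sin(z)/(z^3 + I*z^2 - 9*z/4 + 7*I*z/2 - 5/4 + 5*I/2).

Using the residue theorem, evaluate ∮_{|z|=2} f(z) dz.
By the residue theorem, ∮_C f(z) dz = 2πi · (sum of the residues of f at the poles inside |z| = 2).

The denominator factors as (z - 2 + 3*I/2)*(z + 1 - I/2)*(z + 1), so the singularities of f are simple poles at z = 2 - 3*I/2, z = -1 + I/2, z = -1.
  |2 - 3*I/2|² = 25/4 > 4 = 2², so this pole is outside the contour.
  |-1 + I/2|² = 5/4 < 4 = 2², so this pole is inside the contour.
  |-1|² = 1 < 4 = 2², so this pole is inside the contour.

With P(z) = z*sin(z) and Q(z) = z^3 + I*z^2 - 9*z/4 + 7*I*z/2 - 5/4 + 5*I/2, each pole is simple, so Res(f, z₀) = P(z₀)/Q'(z₀) with Q'(z) = 3*z^2 + 2*I*z - 9/4 + 7*I/2.
  Res(f, -1 + I/2) = P(-1 + I/2)/Q'(-1 + I/2) = ((1 - I/2)*sin(1 - I/2))/(-1 - 3*I/2) = (-1/13 + 8*I/13)*sin(1 - I/2)
  Res(f, -1) = P(-1)/Q'(-1) = (sin(1))/(3/4 + 3*I/2) = (4/15 - 8*I/15)*sin(1)

Sum of residues inside C: (4/15 - 8*I/15)*sin(1) + (-1/13 + 8*I/13)*sin(1 - I/2)
∮_C f(z) dz = 2πi · ((4/15 - 8*I/15)*sin(1) + (-1/13 + 8*I/13)*sin(1 - I/2)) = pi*(-16/13 - 2*I/13)*sin(1 - I/2) + pi*(16/15 + 8*I/15)*sin(1)

Final answer: pi*(-16/13 - 2*I/13)*sin(1 - I/2) + pi*(16/15 + 8*I/15)*sin(1)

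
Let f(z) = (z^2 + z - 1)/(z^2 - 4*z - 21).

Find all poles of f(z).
{-3, 7}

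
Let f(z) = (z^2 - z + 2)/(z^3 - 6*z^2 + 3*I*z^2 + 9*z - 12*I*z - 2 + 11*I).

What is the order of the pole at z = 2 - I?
Factor the denominator:
  z^3 - 6*z^2 + 3*I*z^2 + 9*z - 12*I*z - 2 + 11*I = (z - 2 + I)^3

The numerator P(z) = z^2 - z + 2 has P(2 - I) = 3 - 3*I ≠ 0, so no factor of (z - 2 + I) cancels.
Near z = 2 - I we can therefore write f(z) = g(z)/(z - 2 + I)^3 with g analytic at 2 - I and g(2 - I) ≠ 0 (g is just the numerator).

Hence z = 2 - I is a pole of order 3.

Final answer: 3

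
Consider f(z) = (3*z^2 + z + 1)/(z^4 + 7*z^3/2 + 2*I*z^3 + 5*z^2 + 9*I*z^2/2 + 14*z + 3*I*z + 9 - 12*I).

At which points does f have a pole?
The singularities of f are the zeros of the denominator. Factoring,
  z^4 + 7*z^3/2 + 2*I*z^3 + 5*z^2 + 9*I*z^2/2 + 14*z + 3*I*z + 9 - 12*I = (z + 3 + I)*(z + 1 - I)*(z + 3*I)*(z - 1/2 - I)
so the candidates are z = -3 - I, z = -1 + I, z = -3*I, z = 1/2 + I.

Check the numerator P(z) = 3*z^2 + z + 1 at each one:
  P(-3 - I) = 22 + 17*I ≠ 0, so z = -3 - I is a (simple) pole.
  P(-1 + I) = -5*I ≠ 0, so z = -1 + I is a (simple) pole.
  P(-3*I) = -26 - 3*I ≠ 0, so z = -3*I is a (simple) pole.
  P(1/2 + I) = -3/4 + 4*I ≠ 0, so z = 1/2 + I is a (simple) pole.

Poles of f: {-3 - I, -1 + I, -3*I, 1/2 + I}

Final answer: {-3 - I, -1 + I, -3*I, 1/2 + I}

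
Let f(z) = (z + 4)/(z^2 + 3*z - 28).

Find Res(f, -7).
3/11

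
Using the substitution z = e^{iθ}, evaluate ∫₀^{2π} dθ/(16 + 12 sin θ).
Call the integral J. The integrand is 2π-periodic and we integrate over a full period, so shifting θ does not change the value (θ → θ + π/2 turns sin θ into cos θ). Hence
  J = ∫₀^{2π} dθ/(16 + 12 cos θ).
Put z = e^{iθ}: then cos θ = (z + 1/z)/2, dθ = dz/(iz), and z runs once counterclockwise around |z| = 1:
  J = ∮_{|z|=1} 1/(16 + 12*(z + 1/z)/2) · dz/(iz) = (2/i) ∮_{|z|=1} dz/(12*z^2 + 32*z + 12).
The roots of 12*z^2 + 32*z + 12 are z = (-16 ± sqrt(16^2 - 12^2))/12, with sqrt(112) = 4*sqrt(7); their product is 1, so only z₊ = -4/3 + sqrt(7)/3 lies inside the unit circle (z₋ = -4/3 - sqrt(7)/3 lies outside).
z₊ is a simple zero of q(z) = 12*z^2 + 32*z + 12, so Res(1/q, z₊) = 1/q'(z₊) with q'(z) = 24*z + 32; and q'(z₊) = 12*(z₊ - z₋) = 8*sqrt(7).
Therefore J = (2/i) · 2πi · 1/(8*sqrt(7)) = 2*pi/(4*sqrt(7)) = sqrt(7)*pi/14

Final answer: sqrt(7)*pi/14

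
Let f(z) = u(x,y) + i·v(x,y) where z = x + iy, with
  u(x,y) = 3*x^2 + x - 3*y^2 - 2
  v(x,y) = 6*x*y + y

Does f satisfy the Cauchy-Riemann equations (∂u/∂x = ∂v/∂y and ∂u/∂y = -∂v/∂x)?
∂u/∂x = 6*x + 1
∂v/∂y = 6*x + 1
∂u/∂y = -6*y
∂v/∂x = 6*y
∂u/∂x = ∂v/∂y and ∂u/∂y = -∂v/∂x hold identically; f is analytic.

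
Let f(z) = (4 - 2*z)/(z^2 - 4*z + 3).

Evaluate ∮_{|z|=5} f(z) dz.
-4*I*pi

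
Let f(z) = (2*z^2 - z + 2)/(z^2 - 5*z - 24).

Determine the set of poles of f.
{-3, 8}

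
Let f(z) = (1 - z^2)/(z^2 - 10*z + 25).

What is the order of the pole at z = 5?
Factor the denominator:
  z^2 - 10*z + 25 = (z - 5)^2

The numerator P(z) = 1 - z^2 has P(5) = -24 ≠ 0, so no factor of (z - 5) cancels.
Near z = 5 we can therefore write f(z) = g(z)/(z - 5)^2 with g analytic at 5 and g(5) ≠ 0 (g is just the numerator).

Hence z = 5 is a pole of order 2.

Final answer: 2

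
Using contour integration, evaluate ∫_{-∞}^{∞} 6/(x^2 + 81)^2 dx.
Let f(z) = 6/(z^2 + 81)^2. The denominator has no real zeros and deg Q - deg P = 4 ≥ 2, so the integral of f over the upper semicircle |z| = R tends to 0 as R → ∞. Closing the contour in the upper half-plane,
  ∫_{-∞}^{∞} f(x) dx = 2πi · Σ Res(f, z_k)  over the poles with Im z_k > 0.

Zeros of the denominator: z^2 + 81 = 0 gives z = ±9*I.
Upper half-plane: z = 9*I (a pole of order 2).

Write f(z) = g(z)/(z - 9*I)^2 with g(z) = 6/(z + 9*I)^2. For a double pole, Res(f, z₀) = g'(z₀):
  g'(z) = -12/(z + 9*I)^3
  Res(f, 9*I) = g'(9*I) = -I/486

∫_{-∞}^{∞} f(x) dx = 2πi · (-I/486) = pi/243

Final answer: pi/243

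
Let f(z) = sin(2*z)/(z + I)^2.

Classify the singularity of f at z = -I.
Write f(z) = g(z)/(z + I)^2 with g(z) = sin(2*z).
g is entire and g(-I) = -I*sinh(2) ≠ 0, so no factor of (z + I) cancels: the Laurent expansion of f about z = -I starts at the power -2, i.e. lim_{z→z₀} (z - z₀)^2 f(z) = -I*sinh(2) is finite and nonzero.
So z = -I is a pole of order 2.

Final answer: pole of order 2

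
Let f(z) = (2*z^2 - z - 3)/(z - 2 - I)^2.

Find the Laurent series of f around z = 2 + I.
(1 + 7*I)/(z - 2 - I)^2 + (7 + 4*I)/(z - 2 - I) + 2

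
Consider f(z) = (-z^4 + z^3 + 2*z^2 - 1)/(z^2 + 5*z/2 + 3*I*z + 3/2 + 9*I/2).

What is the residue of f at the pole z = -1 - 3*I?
Write f(z) = P(z)/Q(z) with P(z) = -z^4 + z^3 + 2*z^2 - 1 and Q(z) = z^2 + 5*z/2 + 3*I*z + 3/2 + 9*I/2.
The denominator factors as Q(z) = (z + 3/2)*(z + 1 + 3*I), so z = -1 - 3*I is a simple zero of Q and P is analytic there; z = -1 - 3*I is therefore a simple pole and
  Res(f, z₀) = P(z₀)/Q'(z₀).

Q'(z) = 2*z + 5/2 + 3*I, so Q'(-1 - 3*I) = 1/2 - 3*I.
P(-1 - 3*I) = -19 + 126*I.

Res(f, -1 - 3*I) = (-19 + 126*I)/(1/2 - 3*I) = -1550/37 + 24*I/37

Final answer: -1550/37 + 24*I/37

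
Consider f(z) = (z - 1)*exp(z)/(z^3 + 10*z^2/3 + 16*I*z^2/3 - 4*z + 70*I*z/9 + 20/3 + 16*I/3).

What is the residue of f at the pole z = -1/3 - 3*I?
Write f(z) = P(z)/Q(z) with P(z) = (z - 1)*exp(z) and Q(z) = z^3 + 10*z^2/3 + 16*I*z^2/3 - 4*z + 70*I*z/9 + 20/3 + 16*I/3.
The denominator factors as Q(z) = (z + 3 + 3*I)*(z + 1/3 + 3*I)*(z - 2*I/3), so z = -1/3 - 3*I is a simple zero of Q and P is analytic there; z = -1/3 - 3*I is therefore a simple pole and
  Res(f, z₀) = P(z₀)/Q'(z₀).

Q'(z) = 3*z^2 + 20*z/3 + 32*I*z/3 - 4 + 70*I/9, so Q'(-1/3 - 3*I) = -8/9 - 88*I/9.
P(-1/3 - 3*I) = (-4/3 - 3*I)*exp(-1/3 - 3*I).

Res(f, -1/3 - 3*I) = ((-4/3 - 3*I)*exp(-1/3 - 3*I))/(-8/9 - 88*I/9) = (309/976 - 105*I/976)*exp(-1/3 - 3*I)

Final answer: (309/976 - 105*I/976)*exp(-1/3 - 3*I)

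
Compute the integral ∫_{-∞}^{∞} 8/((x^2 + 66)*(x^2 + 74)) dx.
pi*(-33*sqrt(74) + 37*sqrt(66))/2442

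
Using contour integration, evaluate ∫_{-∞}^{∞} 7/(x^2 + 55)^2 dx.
Let f(z) = 7/(z^2 + 55)^2. The denominator has no real zeros and deg Q - deg P = 4 ≥ 2, so the integral of f over the upper semicircle |z| = R tends to 0 as R → ∞. Closing the contour in the upper half-plane,
  ∫_{-∞}^{∞} f(x) dx = 2πi · Σ Res(f, z_k)  over the poles with Im z_k > 0.

Zeros of the denominator: z^2 + 55 = 0 gives z = ±sqrt(55)*I.
Upper half-plane: z = sqrt(55)*I (a pole of order 2).

Write f(z) = g(z)/(z - sqrt(55)*I)^2 with g(z) = 7/(z + sqrt(55)*I)^2. For a double pole, Res(f, z₀) = g'(z₀):
  g'(z) = -14/(z + sqrt(55)*I)^3
  Res(f, sqrt(55)*I) = g'(sqrt(55)*I) = -7*sqrt(55)*I/12100

∫_{-∞}^{∞} f(x) dx = 2πi · (-7*sqrt(55)*I/12100) = 7*sqrt(55)*pi/6050

Final answer: 7*sqrt(55)*pi/6050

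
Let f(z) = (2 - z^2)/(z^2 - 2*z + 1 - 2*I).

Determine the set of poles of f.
{-I, 2 + I}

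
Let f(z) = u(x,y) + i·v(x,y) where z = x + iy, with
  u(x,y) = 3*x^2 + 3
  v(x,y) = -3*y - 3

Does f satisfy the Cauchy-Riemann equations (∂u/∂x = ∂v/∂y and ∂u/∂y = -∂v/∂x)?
∂u/∂x = 6*x
∂v/∂y = -3
∂u/∂y = 0
∂v/∂x = 0
∂u/∂x ≠ ∂v/∂y; the Cauchy-Riemann equations are not satisfied, so f is not analytic.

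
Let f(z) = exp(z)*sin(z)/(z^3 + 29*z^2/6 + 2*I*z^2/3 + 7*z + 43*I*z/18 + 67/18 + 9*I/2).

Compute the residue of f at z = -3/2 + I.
Write f(z) = P(z)/Q(z) with P(z) = exp(z)*sin(z) and Q(z) = z^3 + 29*z^2/6 + 2*I*z^2/3 + 7*z + 43*I*z/18 + 67/18 + 9*I/2.
The denominator factors as Q(z) = (z + 1/3 + I)*(z + 3/2 - I)*(z + 3 + 2*I/3), so z = -3/2 + I is a simple zero of Q and P is analytic there; z = -3/2 + I is therefore a simple pole and
  Res(f, z₀) = P(z₀)/Q'(z₀).

Q'(z) = 3*z^2 + 29*z/3 + 4*I*z/3 + 7 + 43*I/18, so Q'(-3/2 + I) = -61/12 + 19*I/18.
P(-3/2 + I) = -exp(-3/2 + I)*sin(3/2 - I).

Res(f, -3/2 + I) = (-exp(-3/2 + I)*sin(3/2 - I))/(-61/12 + 19*I/18) = (6588/34933 + 1368*I/34933)*exp(-3/2 + I)*sin(3/2 - I)

Final answer: (6588/34933 + 1368*I/34933)*exp(-3/2 + I)*sin(3/2 - I)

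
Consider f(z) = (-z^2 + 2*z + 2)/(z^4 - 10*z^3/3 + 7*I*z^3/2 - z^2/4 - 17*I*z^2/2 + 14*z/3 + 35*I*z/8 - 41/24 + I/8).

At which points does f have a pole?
The singularities of f are the zeros of the denominator. Factoring,
  z^4 - 10*z^3/3 + 7*I*z^3/2 - z^2/4 - 17*I*z^2/2 + 14*z/3 + 35*I*z/8 - 41/24 + I/8 = (z - 1 + I)*(z - 1/3 + I/2)*(z - 1 + 3*I/2)*(z - 1 + I/2)
so the candidates are z = 1 - I, z = 1/3 - I/2, z = 1 - 3*I/2, z = 1 - I/2.

Check the numerator P(z) = -z^2 + 2*z + 2 at each one:
  P(1 - I) = 4 ≠ 0, so z = 1 - I is a (simple) pole.
  P(1/3 - I/2) = 101/36 - 2*I/3 ≠ 0, so z = 1/3 - I/2 is a (simple) pole.
  P(1 - 3*I/2) = 21/4 ≠ 0, so z = 1 - 3*I/2 is a (simple) pole.
  P(1 - I/2) = 13/4 ≠ 0, so z = 1 - I/2 is a (simple) pole.

Poles of f: {1/3 - I/2, 1 - 3*I/2, 1 - I, 1 - I/2}

Final answer: {1/3 - I/2, 1 - 3*I/2, 1 - I, 1 - I/2}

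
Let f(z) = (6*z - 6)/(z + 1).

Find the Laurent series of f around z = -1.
-12/(z + 1) + 6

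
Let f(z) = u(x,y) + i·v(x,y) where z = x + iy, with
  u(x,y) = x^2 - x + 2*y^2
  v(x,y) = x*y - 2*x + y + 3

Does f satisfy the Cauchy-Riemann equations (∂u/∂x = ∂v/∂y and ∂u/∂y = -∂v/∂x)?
∂u/∂x = 2*x - 1
∂v/∂y = x + 1
∂u/∂y = 4*y
∂v/∂x = y - 2
∂u/∂x ≠ ∂v/∂y and ∂u/∂y ≠ -∂v/∂x; the Cauchy-Riemann equations are not satisfied, so f is not analytic.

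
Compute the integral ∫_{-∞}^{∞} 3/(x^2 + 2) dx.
Let f(z) = 3/(z^2 + 2). The denominator has no real zeros and deg Q - deg P = 2 ≥ 2, so the integral of f over the upper semicircle |z| = R tends to 0 as R → ∞. Closing the contour in the upper half-plane,
  ∫_{-∞}^{∞} f(x) dx = 2πi · Σ Res(f, z_k)  over the poles with Im z_k > 0.

Zeros of the denominator: z^2 + 2 = 0 gives z = ±sqrt(2)*I.
Upper half-plane: z = sqrt(2)*I (simple).

Each pole is a simple zero of Q(z) = z^2 + 2, so Res(f, z₀) = P(z₀)/Q'(z₀) with P(z) = 3, Q'(z) = 2*z:
  Res(f, sqrt(2)*I) = (3)/(2*sqrt(2)*I) = -3*sqrt(2)*I/4

∫_{-∞}^{∞} f(x) dx = 2πi · (-3*sqrt(2)*I/4) = 3*sqrt(2)*pi/2

Final answer: 3*sqrt(2)*pi/2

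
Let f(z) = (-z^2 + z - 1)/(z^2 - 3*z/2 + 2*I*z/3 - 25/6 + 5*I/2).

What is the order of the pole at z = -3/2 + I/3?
1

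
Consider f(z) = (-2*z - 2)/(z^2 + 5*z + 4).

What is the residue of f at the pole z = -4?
Write f(z) = P(z)/Q(z) with P(z) = -2*z - 2 and Q(z) = z^2 + 5*z + 4.
The denominator factors as Q(z) = (z + 1)*(z + 4), so z = -4 is a simple zero of Q and P is analytic there; z = -4 is therefore a simple pole and
  Res(f, z₀) = P(z₀)/Q'(z₀).

Q'(z) = 2*z + 5, so Q'(-4) = -3.
P(-4) = 6.

Res(f, -4) = (6)/(-3) = -2

Final answer: -2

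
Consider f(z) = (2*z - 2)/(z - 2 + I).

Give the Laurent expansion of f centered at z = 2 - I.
Put w = z - (2 - I), i.e. z = w + 2 - I. The denominator is w, so it suffices to rewrite the numerator in powers of w.

P(z) = 2*z - 2
P(w + 2 - I) = 2 - 2*I + 2*w

Dividing each term by w:
  f = (2 - 2*I)/w + 2

Substituting back w = z - 2 + I:
  f(z) = (2 - 2*I)/(z - 2 + I) + 2

The series is finite because the numerator is a polynomial; the negative powers form the principal part, and the coefficient of 1/(z - 2 + I) gives Res(f, 2 - I) = 2 - 2*I.

Final answer: (2 - 2*I)/(z - 2 + I) + 2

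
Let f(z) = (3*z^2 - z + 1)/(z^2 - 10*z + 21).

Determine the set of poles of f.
The singularities of f are the zeros of the denominator. Factoring,
  z^2 - 10*z + 21 = (z - 7)*(z - 3)
so the candidates are z = 7, z = 3.

Check the numerator P(z) = 3*z^2 - z + 1 at each one:
  P(7) = 141 ≠ 0, so z = 7 is a (simple) pole.
  P(3) = 25 ≠ 0, so z = 3 is a (simple) pole.

Poles of f: {3, 7}

Final answer: {3, 7}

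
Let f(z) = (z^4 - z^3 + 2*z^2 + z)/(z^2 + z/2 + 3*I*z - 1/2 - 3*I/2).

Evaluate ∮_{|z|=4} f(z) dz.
By the residue theorem, ∮_C f(z) dz = 2πi · (sum of the residues of f at the poles inside |z| = 4).

The denominator factors as (z + 1 + 3*I)*(z - 1/2), so the singularities of f are simple poles at z = -1 - 3*I, z = 1/2.
  |-1 - 3*I|² = 10 < 16 = 4², so this pole is inside the contour.
  |1/2|² = 1/4 < 16 = 4², so this pole is inside the contour.

With P(z) = z^4 - z^3 + 2*z^2 + z and Q(z) = z^2 + z/2 + 3*I*z - 1/2 - 3*I/2, each pole is simple, so Res(f, z₀) = P(z₀)/Q'(z₀) with Q'(z) = 2*z + 1/2 + 3*I.
  Res(f, -1 - 3*I) = P(-1 - 3*I)/Q'(-1 - 3*I) = (-15 - 105*I)/(-3/2 - 3*I) = 30 + 10*I
  Res(f, 1/2) = P(1/2)/Q'(1/2) = (15/16)/(3/2 + 3*I) = 1/8 - I/4

Sum of residues inside C: 241/8 + 39*I/4
∮_C f(z) dz = 2πi · (241/8 + 39*I/4) = pi*(-39/2 + 241*I/4)

Final answer: pi*(-39/2 + 241*I/4)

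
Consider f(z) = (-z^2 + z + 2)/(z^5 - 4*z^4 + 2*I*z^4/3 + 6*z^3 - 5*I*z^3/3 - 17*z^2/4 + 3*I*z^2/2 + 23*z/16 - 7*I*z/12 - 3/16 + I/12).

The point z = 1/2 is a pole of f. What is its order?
Factor the denominator:
  z^5 - 4*z^4 + 2*I*z^4/3 + 6*z^3 - 5*I*z^3/3 - 17*z^2/4 + 3*I*z^2/2 + 23*z/16 - 7*I*z/12 - 3/16 + I/12 = (z - 1/2)^3*(z - 1)*(z - 3/2 + 2*I/3)

The numerator P(z) = -z^2 + z + 2 has P(1/2) = 9/4 ≠ 0, so no factor of (z - 1/2) cancels.
Near z = 1/2 we can therefore write f(z) = g(z)/(z - 1/2)^3 with g analytic at 1/2 and g(1/2) ≠ 0 (g is the numerator divided by the remaining denominator factors).

Hence z = 1/2 is a pole of order 3.

Final answer: 3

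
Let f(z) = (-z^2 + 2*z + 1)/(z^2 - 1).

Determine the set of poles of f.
The singularities of f are the zeros of the denominator. Factoring,
  z^2 - 1 = (z - 1)*(z + 1)
so the candidates are z = 1, z = -1.

Check the numerator P(z) = -z^2 + 2*z + 1 at each one:
  P(1) = 2 ≠ 0, so z = 1 is a (simple) pole.
  P(-1) = -2 ≠ 0, so z = -1 is a (simple) pole.

Poles of f: {-1, 1}

Final answer: {-1, 1}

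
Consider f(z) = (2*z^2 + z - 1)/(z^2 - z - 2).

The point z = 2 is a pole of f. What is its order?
Factor the denominator:
  z^2 - z - 2 = (z - 2)*(z + 1)

The numerator P(z) = 2*z^2 + z - 1 has P(2) = 9 ≠ 0, so no factor of (z - 2) cancels.
Near z = 2 we can therefore write f(z) = g(z)/(z - 2) with g analytic at 2 and g(2) ≠ 0 (g is the numerator divided by the remaining denominator factors).

Hence z = 2 is a pole of order 1.

Final answer: 1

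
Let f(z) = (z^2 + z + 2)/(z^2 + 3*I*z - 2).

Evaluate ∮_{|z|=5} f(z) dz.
By the residue theorem, ∮_C f(z) dz = 2πi · (sum of the residues of f at the poles inside |z| = 5).

The denominator factors as (z + I)*(z + 2*I), so the singularities of f are simple poles at z = -I, z = -2*I.
  |-I|² = 1 < 25 = 5², so this pole is inside the contour.
  |-2*I|² = 4 < 25 = 5², so this pole is inside the contour.

With P(z) = z^2 + z + 2 and Q(z) = z^2 + 3*I*z - 2, each pole is simple, so Res(f, z₀) = P(z₀)/Q'(z₀) with Q'(z) = 2*z + 3*I.
  Res(f, -I) = P(-I)/Q'(-I) = (1 - I)/(I) = -1 - I
  Res(f, -2*I) = P(-2*I)/Q'(-2*I) = (-2 - 2*I)/(-I) = 2 - 2*I

Sum of residues inside C: 1 - 3*I
∮_C f(z) dz = 2πi · (1 - 3*I) = pi*(6 + 2*I)

Final answer: pi*(6 + 2*I)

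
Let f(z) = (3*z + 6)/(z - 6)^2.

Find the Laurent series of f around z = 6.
Put w = z - (6), i.e. z = w + 6. The denominator is w^2, so it suffices to rewrite the numerator in powers of w.

P(z) = 3*z + 6
P(w + 6) = 24 + 3*w

Dividing each term by w^2:
  f = 24/w^2 + 3/w

Substituting back w = z - 6:
  f(z) = 24/(z - 6)^2 + 3/(z - 6)

The series is finite because the numerator is a polynomial; the negative powers form the principal part, and the coefficient of 1/(z - 6) gives Res(f, 6) = 3.

Final answer: 24/(z - 6)^2 + 3/(z - 6)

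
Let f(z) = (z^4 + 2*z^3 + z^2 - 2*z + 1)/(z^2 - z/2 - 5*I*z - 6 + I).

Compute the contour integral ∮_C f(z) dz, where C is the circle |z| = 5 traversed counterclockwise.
By the residue theorem, ∮_C f(z) dz = 2πi · (sum of the residues of f at the poles inside |z| = 5).

The denominator factors as (z - 1/2 - 3*I)*(z - 2*I), so the singularities of f are simple poles at z = 1/2 + 3*I, z = 2*I.
  |1/2 + 3*I|² = 37/4 < 25 = 5², so this pole is inside the contour.
  |2*I|² = 4 < 25 = 5², so this pole is inside the contour.

With P(z) = z^4 + 2*z^3 + z^2 - 2*z + 1 and Q(z) = z^2 - z/2 - 5*I*z - 6 + I, each pole is simple, so Res(f, z₀) = P(z₀)/Q'(z₀) with Q'(z) = 2*z - 1/2 - 5*I.
  Res(f, 1/2 + 3*I) = P(1/2 + 3*I)/Q'(1/2 + 3*I) = (513/16 - 105*I)/(1/2 + I) = -2847/40 - 1353*I/20
  Res(f, 2*I) = P(2*I)/Q'(2*I) = (13 - 20*I)/(-1/2 - I) = 54/5 + 92*I/5

Sum of residues inside C: -483/8 - 197*I/4
∮_C f(z) dz = 2πi · (-483/8 - 197*I/4) = pi*(197/2 - 483*I/4)

Final answer: pi*(197/2 - 483*I/4)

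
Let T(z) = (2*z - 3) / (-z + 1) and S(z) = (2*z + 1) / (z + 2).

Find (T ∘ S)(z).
(T ∘ S)(z) = T(S(z)) = ((2)*S(z) + (-3))/((-1)*S(z) + (1)). Multiply numerator and denominator by z + 2:
  numerator:   (2)*(2*z + 1) + (-3)*(z + 2) = z - 4
  denominator: (-1)*(2*z + 1) + (1)*(z + 2) = -z + 1
(T ∘ S)(z) = (z - 4)/(-z + 1) = (-z + 4)/(z - 1)

Final answer: (-z + 4)/(z - 1)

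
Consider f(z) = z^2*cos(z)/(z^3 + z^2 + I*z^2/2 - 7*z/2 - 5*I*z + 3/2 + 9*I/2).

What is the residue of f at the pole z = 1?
Write f(z) = P(z)/Q(z) with P(z) = z^2*cos(z) and Q(z) = z^3 + z^2 + I*z^2/2 - 7*z/2 - 5*I*z + 3/2 + 9*I/2.
The denominator factors as Q(z) = (z - 1)*(z - 1 - I)*(z + 3 + 3*I/2), so z = 1 is a simple zero of Q and P is analytic there; z = 1 is therefore a simple pole and
  Res(f, z₀) = P(z₀)/Q'(z₀).

Q'(z) = 3*z^2 + 2*z + I*z - 7/2 - 5*I, so Q'(1) = 3/2 - 4*I.
P(1) = cos(1).

Res(f, 1) = (cos(1))/(3/2 - 4*I) = (6/73 + 16*I/73)*cos(1)

Final answer: (6/73 + 16*I/73)*cos(1)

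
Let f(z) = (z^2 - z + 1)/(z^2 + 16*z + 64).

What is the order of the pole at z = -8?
2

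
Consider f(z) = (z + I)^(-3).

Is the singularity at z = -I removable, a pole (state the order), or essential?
pole of order 3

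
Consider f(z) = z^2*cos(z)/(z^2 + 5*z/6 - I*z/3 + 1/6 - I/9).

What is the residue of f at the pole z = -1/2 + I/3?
(-29/30 + I/15)*cos(1/2 - I/3)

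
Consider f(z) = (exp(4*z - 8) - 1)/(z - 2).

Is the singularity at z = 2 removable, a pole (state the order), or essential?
removable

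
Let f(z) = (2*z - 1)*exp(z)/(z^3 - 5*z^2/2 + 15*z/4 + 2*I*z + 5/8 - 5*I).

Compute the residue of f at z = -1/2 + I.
Write f(z) = P(z)/Q(z) with P(z) = (2*z - 1)*exp(z) and Q(z) = z^3 - 5*z^2/2 + 15*z/4 + 2*I*z + 5/8 - 5*I.
The denominator factors as Q(z) = (z - 3/2 - I)*(z - 3/2 + 2*I)*(z + 1/2 - I), so z = -1/2 + I is a simple zero of Q and P is analytic there; z = -1/2 + I is therefore a simple pole and
  Res(f, z₀) = P(z₀)/Q'(z₀).

Q'(z) = 3*z^2 - 5*z + 15/4 + 2*I, so Q'(-1/2 + I) = 4 - 6*I.
P(-1/2 + I) = (-2 + 2*I)*exp(-1/2 + I).

Res(f, -1/2 + I) = ((-2 + 2*I)*exp(-1/2 + I))/(4 - 6*I) = (-5/13 - I/13)*exp(-1/2 + I)

Final answer: (-5/13 - I/13)*exp(-1/2 + I)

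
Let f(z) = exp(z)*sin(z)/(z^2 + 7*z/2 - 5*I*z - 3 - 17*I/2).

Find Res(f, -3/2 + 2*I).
(-2/5 - 4*I/5)*exp(-3/2 + 2*I)*sin(3/2 - 2*I)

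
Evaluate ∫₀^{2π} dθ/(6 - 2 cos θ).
Call the integral J. The integrand is 2π-periodic and we integrate over a full period, so shifting θ does not change the value (θ → θ + π flips the sign of the trig term). Hence
  J = ∫₀^{2π} dθ/(6 + 2 cos θ).
Put z = e^{iθ}: then cos θ = (z + 1/z)/2, dθ = dz/(iz), and z runs once counterclockwise around |z| = 1:
  J = ∮_{|z|=1} 1/(6 + 2*(z + 1/z)/2) · dz/(iz) = (2/i) ∮_{|z|=1} dz/(2*z^2 + 12*z + 2).
The roots of 2*z^2 + 12*z + 2 are z = (-6 ± sqrt(6^2 - 2^2))/2, with sqrt(32) = 4*sqrt(2); their product is 1, so only z₊ = -3 + 2*sqrt(2) lies inside the unit circle (z₋ = -3 - 2*sqrt(2) lies outside).
z₊ is a simple zero of q(z) = 2*z^2 + 12*z + 2, so Res(1/q, z₊) = 1/q'(z₊) with q'(z) = 4*z + 12; and q'(z₊) = 2*(z₊ - z₋) = 8*sqrt(2).
Therefore J = (2/i) · 2πi · 1/(8*sqrt(2)) = 2*pi/(4*sqrt(2)) = sqrt(2)*pi/4

Final answer: sqrt(2)*pi/4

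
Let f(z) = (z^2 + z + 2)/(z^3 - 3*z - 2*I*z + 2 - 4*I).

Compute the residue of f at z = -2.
36/85 + 8*I/85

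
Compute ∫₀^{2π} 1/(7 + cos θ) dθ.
Let J = ∫₀^{2π} dθ/(7 + cos θ).
Put z = e^{iθ}: then cos θ = (z + 1/z)/2, dθ = dz/(iz), and z runs once counterclockwise around |z| = 1:
  J = ∮_{|z|=1} 1/(7 + (z + 1/z)/2) · dz/(iz) = (2/i) ∮_{|z|=1} dz/(z^2 + 14*z + 1).
The roots of z^2 + 14*z + 1 are z = (-7 ± sqrt(7^2 - 1^2)), with sqrt(48) = 4*sqrt(3); their product is 1, so only z₊ = -7 + 4*sqrt(3) lies inside the unit circle (z₋ = -7 - 4*sqrt(3) lies outside).
z₊ is a simple zero of q(z) = z^2 + 14*z + 1, so Res(1/q, z₊) = 1/q'(z₊) with q'(z) = 2*z + 14; and q'(z₊) = (z₊ - z₋) = 8*sqrt(3).
Therefore J = (2/i) · 2πi · 1/(8*sqrt(3)) = 2*pi/(4*sqrt(3)) = sqrt(3)*pi/6

Final answer: sqrt(3)*pi/6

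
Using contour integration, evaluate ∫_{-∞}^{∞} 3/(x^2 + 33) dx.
Let f(z) = 3/(z^2 + 33). The denominator has no real zeros and deg Q - deg P = 2 ≥ 2, so the integral of f over the upper semicircle |z| = R tends to 0 as R → ∞. Closing the contour in the upper half-plane,
  ∫_{-∞}^{∞} f(x) dx = 2πi · Σ Res(f, z_k)  over the poles with Im z_k > 0.

Zeros of the denominator: z^2 + 33 = 0 gives z = ±sqrt(33)*I.
Upper half-plane: z = sqrt(33)*I (simple).

Each pole is a simple zero of Q(z) = z^2 + 33, so Res(f, z₀) = P(z₀)/Q'(z₀) with P(z) = 3, Q'(z) = 2*z:
  Res(f, sqrt(33)*I) = (3)/(2*sqrt(33)*I) = -sqrt(33)*I/22

∫_{-∞}^{∞} f(x) dx = 2πi · (-sqrt(33)*I/22) = sqrt(33)*pi/11

Final answer: sqrt(33)*pi/11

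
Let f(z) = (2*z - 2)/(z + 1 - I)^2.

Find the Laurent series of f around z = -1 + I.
Put w = z - (-1 + I), i.e. z = w - 1 + I. The denominator is w^2, so it suffices to rewrite the numerator in powers of w.

P(z) = 2*z - 2
P(w - 1 + I) = -4 + 2*I + 2*w

Dividing each term by w^2:
  f = (-4 + 2*I)/w^2 + 2/w

Substituting back w = z + 1 - I:
  f(z) = (-4 + 2*I)/(z + 1 - I)^2 + 2/(z + 1 - I)

The series is finite because the numerator is a polynomial; the negative powers form the principal part, and the coefficient of 1/(z + 1 - I) gives Res(f, -1 + I) = 2.

Final answer: (-4 + 2*I)/(z + 1 - I)^2 + 2/(z + 1 - I)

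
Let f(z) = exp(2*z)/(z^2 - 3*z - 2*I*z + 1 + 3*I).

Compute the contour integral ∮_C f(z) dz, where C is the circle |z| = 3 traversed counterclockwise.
By the residue theorem, ∮_C f(z) dz = 2πi · (sum of the residues of f at the poles inside |z| = 3).

The denominator factors as (z - 2 - I)*(z - 1 - I), so the singularities of f are simple poles at z = 2 + I, z = 1 + I.
  |2 + I|² = 5 < 9 = 3², so this pole is inside the contour.
  |1 + I|² = 2 < 9 = 3², so this pole is inside the contour.

With P(z) = exp(2*z) and Q(z) = z^2 - 3*z - 2*I*z + 1 + 3*I, each pole is simple, so Res(f, z₀) = P(z₀)/Q'(z₀) with Q'(z) = 2*z - 3 - 2*I.
  Res(f, 2 + I) = P(2 + I)/Q'(2 + I) = (exp(4 + 2*I))/(1) = exp(4 + 2*I)
  Res(f, 1 + I) = P(1 + I)/Q'(1 + I) = (exp(2 + 2*I))/(-1) = -exp(2 + 2*I)

Sum of residues inside C: -exp(2 + 2*I) + exp(4 + 2*I)
∮_C f(z) dz = 2πi · (-exp(2 + 2*I) + exp(4 + 2*I)) = 2*I*pi*exp(4 + 2*I) - 2*I*pi*exp(2 + 2*I)

Final answer: 2*I*pi*exp(4 + 2*I) - 2*I*pi*exp(2 + 2*I)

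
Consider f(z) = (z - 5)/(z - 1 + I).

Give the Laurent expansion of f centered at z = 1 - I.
(-4 - I)/(z - 1 + I) + 1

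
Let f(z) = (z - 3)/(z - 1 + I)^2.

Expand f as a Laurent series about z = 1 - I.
(-2 - I)/(z - 1 + I)^2 + 1/(z - 1 + I)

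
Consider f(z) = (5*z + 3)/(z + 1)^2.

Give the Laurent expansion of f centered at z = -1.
Put w = z - (-1), i.e. z = w - 1. The denominator is w^2, so it suffices to rewrite the numerator in powers of w.

P(z) = 5*z + 3
P(w - 1) = -2 + 5*w

Dividing each term by w^2:
  f = -2/w^2 + 5/w

Substituting back w = z + 1:
  f(z) = -2/(z + 1)^2 + 5/(z + 1)

The series is finite because the numerator is a polynomial; the negative powers form the principal part, and the coefficient of 1/(z + 1) gives Res(f, -1) = 5.

Final answer: -2/(z + 1)^2 + 5/(z + 1)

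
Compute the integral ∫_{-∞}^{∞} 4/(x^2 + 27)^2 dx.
Let f(z) = 4/(z^2 + 27)^2. The denominator has no real zeros and deg Q - deg P = 4 ≥ 2, so the integral of f over the upper semicircle |z| = R tends to 0 as R → ∞. Closing the contour in the upper half-plane,
  ∫_{-∞}^{∞} f(x) dx = 2πi · Σ Res(f, z_k)  over the poles with Im z_k > 0.

Zeros of the denominator: z^2 + 27 = 0 gives z = ±3*sqrt(3)*I.
Upper half-plane: z = 3*sqrt(3)*I (a pole of order 2).

Write f(z) = g(z)/(z - 3*sqrt(3)*I)^2 with g(z) = 4/(z + 3*sqrt(3)*I)^2. For a double pole, Res(f, z₀) = g'(z₀):
  g'(z) = -8/(z + 3*sqrt(3)*I)^3
  Res(f, 3*sqrt(3)*I) = g'(3*sqrt(3)*I) = -sqrt(3)*I/243

∫_{-∞}^{∞} f(x) dx = 2πi · (-sqrt(3)*I/243) = 2*sqrt(3)*pi/243

Final answer: 2*sqrt(3)*pi/243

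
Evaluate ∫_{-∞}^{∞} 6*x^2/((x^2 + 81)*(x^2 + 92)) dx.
Let f(z) = 6*z^2/((z^2 + 81)*(z^2 + 92)). The denominator has no real zeros and deg Q - deg P = 2 ≥ 2, so the integral of f over the upper semicircle |z| = R tends to 0 as R → ∞. Closing the contour in the upper half-plane,
  ∫_{-∞}^{∞} f(x) dx = 2πi · Σ Res(f, z_k)  over the poles with Im z_k > 0.

Zeros of the denominator: z^2 + 92 = 0 gives z = ±2*sqrt(23)*I; z^2 + 81 = 0 gives z = ±9*I.
Upper half-plane: z = 9*I, z = 2*sqrt(23)*I (simple).

Each pole is a simple zero of Q(z) = z^4 + 173*z^2 + 7452, so Res(f, z₀) = P(z₀)/Q'(z₀) with P(z) = 6*z^2, Q'(z) = 4*z^3 + 346*z:
  Res(f, 9*I) = (-486)/(198*I) = 27*I/11
  Res(f, 2*sqrt(23)*I) = (-552)/(-44*sqrt(23)*I) = -6*sqrt(23)*I/11

Sum of residues: 3*I*(9 - 2*sqrt(23))/11
∫_{-∞}^{∞} f(x) dx = 2πi · (3*I*(9 - 2*sqrt(23))/11) = 6*pi*(-9 + 2*sqrt(23))/11

Final answer: 6*pi*(-9 + 2*sqrt(23))/11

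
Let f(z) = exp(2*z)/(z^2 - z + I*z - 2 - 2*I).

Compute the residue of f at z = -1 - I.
Write f(z) = P(z)/Q(z) with P(z) = exp(2*z) and Q(z) = z^2 - z + I*z - 2 - 2*I.
The denominator factors as Q(z) = (z - 2)*(z + 1 + I), so z = -1 - I is a simple zero of Q and P is analytic there; z = -1 - I is therefore a simple pole and
  Res(f, z₀) = P(z₀)/Q'(z₀).

Q'(z) = 2*z - 1 + I, so Q'(-1 - I) = -3 - I.
P(-1 - I) = exp(-2 - 2*I).

Res(f, -1 - I) = (exp(-2 - 2*I))/(-3 - I) = (-3/10 + I/10)*exp(-2 - 2*I)

Final answer: (-3/10 + I/10)*exp(-2 - 2*I)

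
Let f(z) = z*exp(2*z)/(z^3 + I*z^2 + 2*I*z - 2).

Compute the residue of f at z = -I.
Write f(z) = P(z)/Q(z) with P(z) = z*exp(2*z) and Q(z) = z^3 + I*z^2 + 2*I*z - 2.
The denominator factors as Q(z) = (z + I)*(z - 1 + I)*(z + 1 - I), so z = -I is a simple zero of Q and P is analytic there; z = -I is therefore a simple pole and
  Res(f, z₀) = P(z₀)/Q'(z₀).

Q'(z) = 3*z^2 + 2*I*z + 2*I, so Q'(-I) = -1 + 2*I.
P(-I) = -I*exp(-2*I).

Res(f, -I) = (-I*exp(-2*I))/(-1 + 2*I) = (-2/5 + I/5)*exp(-2*I)

Final answer: (-2/5 + I/5)*exp(-2*I)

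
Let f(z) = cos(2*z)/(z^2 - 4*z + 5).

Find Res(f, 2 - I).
I*cos(4 - 2*I)/2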